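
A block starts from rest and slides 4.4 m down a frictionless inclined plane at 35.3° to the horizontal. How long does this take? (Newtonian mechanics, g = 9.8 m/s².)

a = g sin(θ) = 9.8 × sin(35.3°) = 5.663 m/s²
t = √(2d/a) = √(2 × 4.4 / 5.663) = 1.25 s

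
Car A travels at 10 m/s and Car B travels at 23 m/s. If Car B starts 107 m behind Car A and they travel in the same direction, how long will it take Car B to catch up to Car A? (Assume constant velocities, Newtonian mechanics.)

Relative speed: v_rel = 23 - 10 = 13 m/s
Time to catch: t = d₀/v_rel = 107/13 = 8.23 s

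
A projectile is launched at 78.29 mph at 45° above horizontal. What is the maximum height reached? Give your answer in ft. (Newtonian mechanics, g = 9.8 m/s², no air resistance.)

v₀ = 78.29 mph × 0.44704 = 34.9988 m/s
H = v₀² × sin²(θ) / (2g) = 34.9988² × sin(45°)² / (2 × 9.8) = 1224.92 × 0.5 / 19.6 = 31.248 m
H = 31.248 m / 0.3048 = 102.5 ft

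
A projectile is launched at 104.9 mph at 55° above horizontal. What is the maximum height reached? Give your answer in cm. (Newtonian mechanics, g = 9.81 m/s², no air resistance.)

v₀ = 104.9 mph × 0.44704 = 46.8945 m/s
H = v₀² × sin²(θ) / (2g) = 46.8945² × sin(55°)² / (2 × 9.81) = 2199.09 × 0.67101 / 19.62 = 75.2096 m
H = 75.2096 m / 0.01 = 7521 cm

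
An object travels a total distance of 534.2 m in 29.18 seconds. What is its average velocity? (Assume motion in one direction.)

v_avg = Δd / Δt = 534.2 / 29.18 = 18.31 m/s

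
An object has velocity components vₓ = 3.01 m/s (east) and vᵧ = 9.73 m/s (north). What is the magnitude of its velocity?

|v| = √(vₓ² + vᵧ²) = √(3.01² + 9.73²) = √(103.733) = 10.18 m/s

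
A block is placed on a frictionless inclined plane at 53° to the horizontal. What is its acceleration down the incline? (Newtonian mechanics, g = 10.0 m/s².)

a = g sin(θ) = 10.0 × sin(53°) = 10.0 × 0.7986 = 7.99 m/s²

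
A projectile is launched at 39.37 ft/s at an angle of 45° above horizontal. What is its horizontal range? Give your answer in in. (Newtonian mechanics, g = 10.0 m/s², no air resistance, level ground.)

v₀ = 39.37 ft/s × 0.3048 = 12.0 m/s
R = v₀² × sin(2θ) / g = 12.0² × sin(2 × 45°) / 10.0 = 144.0 × 1.0 / 10.0 = 14.4 m
R = 14.4 m / 0.0254 = 566.9 in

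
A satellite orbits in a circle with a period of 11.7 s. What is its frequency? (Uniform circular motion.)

f = 1/T = 1/11.7 = 0.0855 Hz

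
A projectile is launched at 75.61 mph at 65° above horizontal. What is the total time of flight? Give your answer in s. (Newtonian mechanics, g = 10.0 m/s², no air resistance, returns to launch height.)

v₀ = 75.61 mph × 0.44704 = 33.8007 m/s
T = 2 × v₀ × sin(θ) / g = 2 × 33.8007 × sin(65°) / 10.0 = 2 × 33.8007 × 0.906308 / 10.0 = 6.127 s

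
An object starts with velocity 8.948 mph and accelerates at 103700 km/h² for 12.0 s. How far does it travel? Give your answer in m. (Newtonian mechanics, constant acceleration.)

v₀ = 8.948 mph × 0.44704 = 4.00011 m/s
a = 103700 km/h² × 7.716049382716049e-05 = 8.00154 m/s²
d = v₀ × t + ½ × a × t² = 4.00011 × 12.0 + 0.5 × 8.00154 × 12.0² = 624.1 m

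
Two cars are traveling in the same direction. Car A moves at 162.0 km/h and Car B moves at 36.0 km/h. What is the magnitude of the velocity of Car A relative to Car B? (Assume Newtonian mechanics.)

v_rel = |v_A - v_B| = |162.0 - 36.0| = 126.0 km/h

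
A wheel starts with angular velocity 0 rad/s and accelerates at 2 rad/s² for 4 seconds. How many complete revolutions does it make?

θ = ω₀t + ½αt² = 0×4 + ½×2×4² = 16.0 rad
Total revolutions = θ/(2π) = 16.0/(2π) = 2.55
Complete revolutions = ⌊2.55⌋ = 2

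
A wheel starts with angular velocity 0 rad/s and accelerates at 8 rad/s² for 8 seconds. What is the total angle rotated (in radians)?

θ = ω₀t + ½αt² = 0×8 + ½×8×8² = 256.0 rad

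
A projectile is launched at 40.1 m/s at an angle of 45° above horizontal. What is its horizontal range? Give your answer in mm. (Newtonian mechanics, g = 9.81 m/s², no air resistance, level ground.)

R = v₀² × sin(2θ) / g = 40.1² × sin(2 × 45°) / 9.81 = 1608.01 × 1.0 / 9.81 = 163.915 m
R = 163.915 m / 0.001 = 163900 mm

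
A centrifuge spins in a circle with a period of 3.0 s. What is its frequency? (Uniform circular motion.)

f = 1/T = 1/3.0 = 0.3333 Hz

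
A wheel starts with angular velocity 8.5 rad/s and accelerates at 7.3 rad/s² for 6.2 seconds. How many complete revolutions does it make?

θ = ω₀t + ½αt² = 8.5×6.2 + ½×7.3×6.2² = 193.006 rad
Total revolutions = θ/(2π) = 193.006/(2π) = 30.72
Complete revolutions = ⌊30.72⌋ = 30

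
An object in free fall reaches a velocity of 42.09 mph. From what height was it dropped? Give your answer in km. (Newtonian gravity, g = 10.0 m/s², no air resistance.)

v = 42.09 mph × 0.44704 = 18.8159 m/s
h = v² / (2g) = 18.8159² / (2 × 10.0) = 17.7019 m
h = 17.7019 m / 1000.0 = 0.0177 km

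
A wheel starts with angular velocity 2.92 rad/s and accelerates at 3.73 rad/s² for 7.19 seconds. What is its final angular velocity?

ω = ω₀ + αt = 2.92 + 3.73 × 7.19 = 29.74 rad/s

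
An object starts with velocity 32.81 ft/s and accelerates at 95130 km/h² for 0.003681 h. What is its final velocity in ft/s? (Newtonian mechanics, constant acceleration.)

v₀ = 32.81 ft/s × 0.3048 = 10.0005 m/s
a = 95130 km/h² × 7.716049382716049e-05 = 7.34028 m/s²
t = 0.003681 h × 3600.0 = 13.2516 s
v = v₀ + a × t = 10.0005 + 7.34028 × 13.2516 = 107.271 m/s
v = 107.271 m/s / 0.3048 = 351.9 ft/s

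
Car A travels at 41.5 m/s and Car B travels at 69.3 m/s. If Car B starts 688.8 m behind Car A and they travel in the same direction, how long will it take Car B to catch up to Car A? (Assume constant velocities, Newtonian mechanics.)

Relative speed: v_rel = 69.3 - 41.5 = 27.8 m/s
Time to catch: t = d₀/v_rel = 688.8/27.8 = 24.78 s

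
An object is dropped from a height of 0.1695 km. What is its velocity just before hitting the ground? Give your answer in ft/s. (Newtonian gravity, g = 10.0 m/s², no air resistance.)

h = 0.1695 km × 1000.0 = 169.5 m
v = √(2gh) = √(2 × 10.0 × 169.5) = 58.2237 m/s
v = 58.2237 m/s / 0.3048 = 191.0 ft/s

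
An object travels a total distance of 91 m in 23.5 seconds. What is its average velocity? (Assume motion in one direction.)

v_avg = Δd / Δt = 91 / 23.5 = 3.87 m/s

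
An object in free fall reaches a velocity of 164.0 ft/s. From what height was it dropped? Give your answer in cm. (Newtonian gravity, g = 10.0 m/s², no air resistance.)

v = 164.0 ft/s × 0.3048 = 49.9872 m/s
h = v² / (2g) = 49.9872² / (2 × 10.0) = 124.936 m
h = 124.936 m / 0.01 = 12490 cm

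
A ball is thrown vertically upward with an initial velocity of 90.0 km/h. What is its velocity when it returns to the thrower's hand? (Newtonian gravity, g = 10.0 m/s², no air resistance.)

By conservation of energy (no air resistance), the ball returns to the throw height with the same speed as launch, but directed downward.
|v_ground| = v₀ = 90.0 km/h
v_ground = 90.0 km/h (downward)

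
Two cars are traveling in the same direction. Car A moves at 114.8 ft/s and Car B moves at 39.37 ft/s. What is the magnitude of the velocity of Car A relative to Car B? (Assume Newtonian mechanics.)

v_rel = |v_A - v_B| = |114.8 - 39.37| = 75.43 ft/s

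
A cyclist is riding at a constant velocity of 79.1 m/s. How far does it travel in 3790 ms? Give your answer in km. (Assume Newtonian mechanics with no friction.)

t = 3790 ms × 0.001 = 3.79 s
d = v × t = 79.1 × 3.79 = 299.789 m
d = 299.789 m / 1000.0 = 0.2998 km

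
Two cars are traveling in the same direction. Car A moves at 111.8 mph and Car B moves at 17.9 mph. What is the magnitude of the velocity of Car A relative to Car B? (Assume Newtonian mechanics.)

v_rel = |v_A - v_B| = |111.8 - 17.9| = 93.9 mph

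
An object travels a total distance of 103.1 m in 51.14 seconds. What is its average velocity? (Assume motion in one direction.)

v_avg = Δd / Δt = 103.1 / 51.14 = 2.02 m/s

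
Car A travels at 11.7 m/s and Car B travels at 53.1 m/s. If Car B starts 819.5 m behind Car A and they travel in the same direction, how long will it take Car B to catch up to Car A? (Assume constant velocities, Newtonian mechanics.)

Relative speed: v_rel = 53.1 - 11.7 = 41.4 m/s
Time to catch: t = d₀/v_rel = 819.5/41.4 = 19.79 s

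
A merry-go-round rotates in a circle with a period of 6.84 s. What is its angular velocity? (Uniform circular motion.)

ω = 2π/T = 2π/6.84 = 0.9186 rad/s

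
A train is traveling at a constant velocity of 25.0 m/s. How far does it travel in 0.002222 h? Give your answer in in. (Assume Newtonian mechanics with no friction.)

t = 0.002222 h × 3600.0 = 7.9992 s
d = v × t = 25.0 × 7.9992 = 199.98 m
d = 199.98 m / 0.0254 = 7873 in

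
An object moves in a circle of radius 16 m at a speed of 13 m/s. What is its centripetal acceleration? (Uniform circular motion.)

a_c = v²/r = 13²/16 = 169/16 = 10.56 m/s²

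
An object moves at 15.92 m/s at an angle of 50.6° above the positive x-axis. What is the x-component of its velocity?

vₓ = v cos(θ) = 15.92 × cos(50.6°) = 10.1 m/s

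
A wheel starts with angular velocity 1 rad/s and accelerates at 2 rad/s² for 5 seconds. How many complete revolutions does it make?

θ = ω₀t + ½αt² = 1×5 + ½×2×5² = 30.0 rad
Total revolutions = θ/(2π) = 30.0/(2π) = 4.77
Complete revolutions = ⌊4.77⌋ = 4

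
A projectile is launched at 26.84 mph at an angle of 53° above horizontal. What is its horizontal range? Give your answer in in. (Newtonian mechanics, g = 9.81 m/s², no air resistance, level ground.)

v₀ = 26.84 mph × 0.44704 = 11.9986 m/s
R = v₀² × sin(2θ) / g = 11.9986² × sin(2 × 53°) / 9.81 = 143.966 × 0.961262 / 9.81 = 14.1069 m
R = 14.1069 m / 0.0254 = 555.4 in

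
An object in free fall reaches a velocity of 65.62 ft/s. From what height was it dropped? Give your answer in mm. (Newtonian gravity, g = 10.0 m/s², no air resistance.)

v = 65.62 ft/s × 0.3048 = 20.001 m/s
h = v² / (2g) = 20.001² / (2 × 10.0) = 20.002 m
h = 20.002 m / 0.001 = 20000 mm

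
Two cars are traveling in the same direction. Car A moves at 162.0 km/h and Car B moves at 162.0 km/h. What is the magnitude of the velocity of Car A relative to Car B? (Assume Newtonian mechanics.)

v_rel = |v_A - v_B| = |162.0 - 162.0| = 0.0 km/h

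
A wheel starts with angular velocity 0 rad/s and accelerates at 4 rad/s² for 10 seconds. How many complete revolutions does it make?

θ = ω₀t + ½αt² = 0×10 + ½×4×10² = 200.0 rad
Total revolutions = θ/(2π) = 200.0/(2π) = 31.83
Complete revolutions = ⌊31.83⌋ = 31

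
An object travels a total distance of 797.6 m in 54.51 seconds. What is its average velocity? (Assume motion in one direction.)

v_avg = Δd / Δt = 797.6 / 54.51 = 14.63 m/s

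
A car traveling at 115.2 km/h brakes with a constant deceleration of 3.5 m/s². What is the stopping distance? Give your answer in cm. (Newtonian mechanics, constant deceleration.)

v₀ = 115.2 km/h × 0.2777777777777778 = 32.0 m/s
d = v₀² / (2a) = 32.0² / (2 × 3.5) = 1024.0 / 7.0 = 146.286 m
d = 146.286 m / 0.01 = 14630 cm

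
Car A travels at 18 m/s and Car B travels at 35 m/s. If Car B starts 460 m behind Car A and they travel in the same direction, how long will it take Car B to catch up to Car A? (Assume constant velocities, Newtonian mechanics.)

Relative speed: v_rel = 35 - 18 = 17 m/s
Time to catch: t = d₀/v_rel = 460/17 = 27.06 s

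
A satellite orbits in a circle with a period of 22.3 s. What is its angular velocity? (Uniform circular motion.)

ω = 2π/T = 2π/22.3 = 0.2818 rad/s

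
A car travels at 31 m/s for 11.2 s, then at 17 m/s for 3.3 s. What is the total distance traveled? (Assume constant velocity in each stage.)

d₁ = v₁t₁ = 31 × 11.2 = 347.2 m
d₂ = v₂t₂ = 17 × 3.3 = 56.1 m
d_total = 347.2 + 56.1 = 403.3 m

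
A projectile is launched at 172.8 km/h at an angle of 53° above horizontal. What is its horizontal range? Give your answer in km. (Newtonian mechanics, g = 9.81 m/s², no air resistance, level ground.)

v₀ = 172.8 km/h × 0.2777777777777778 = 48.0 m/s
R = v₀² × sin(2θ) / g = 48.0² × sin(2 × 53°) / 9.81 = 2304.0 × 0.961262 / 9.81 = 225.764 m
R = 225.764 m / 1000.0 = 0.2258 km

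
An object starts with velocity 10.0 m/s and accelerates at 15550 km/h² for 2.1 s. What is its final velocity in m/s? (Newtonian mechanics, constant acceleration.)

a = 15550 km/h² × 7.716049382716049e-05 = 1.19985 m/s²
v = v₀ + a × t = 10.0 + 1.19985 × 2.1 = 12.52 m/s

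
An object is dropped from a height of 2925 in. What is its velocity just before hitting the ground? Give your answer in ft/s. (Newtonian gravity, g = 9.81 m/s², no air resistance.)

h = 2925 in × 0.0254 = 74.295 m
v = √(2gh) = √(2 × 9.81 × 74.295) = 38.1794 m/s
v = 38.1794 m/s / 0.3048 = 125.3 ft/s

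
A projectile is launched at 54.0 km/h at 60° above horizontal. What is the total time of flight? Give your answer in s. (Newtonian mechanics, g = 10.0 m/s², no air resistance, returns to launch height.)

v₀ = 54.0 km/h × 0.2777777777777778 = 15.0 m/s
T = 2 × v₀ × sin(θ) / g = 2 × 15.0 × sin(60°) / 10.0 = 2 × 15.0 × 0.866025 / 10.0 = 2.598 s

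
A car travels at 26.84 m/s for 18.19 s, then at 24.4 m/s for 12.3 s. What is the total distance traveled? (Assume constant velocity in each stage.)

d₁ = v₁t₁ = 26.84 × 18.19 = 488.2196 m
d₂ = v₂t₂ = 24.4 × 12.3 = 300.12 m
d_total = 488.2196 + 300.12 = 788.34 m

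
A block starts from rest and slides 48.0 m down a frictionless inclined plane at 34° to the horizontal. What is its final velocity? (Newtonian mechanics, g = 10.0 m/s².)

a = g sin(θ) = 10.0 × sin(34°) = 5.5919 m/s²
v = √(2ad) = √(2 × 5.5919 × 48.0) = 23.17 m/s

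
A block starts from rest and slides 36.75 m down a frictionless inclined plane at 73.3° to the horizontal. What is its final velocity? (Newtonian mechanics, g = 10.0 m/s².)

a = g sin(θ) = 10.0 × sin(73.3°) = 9.5782 m/s²
v = √(2ad) = √(2 × 9.5782 × 36.75) = 26.53 m/s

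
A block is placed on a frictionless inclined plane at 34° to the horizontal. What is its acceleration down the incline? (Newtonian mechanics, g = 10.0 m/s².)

a = g sin(θ) = 10.0 × sin(34°) = 10.0 × 0.5592 = 5.59 m/s²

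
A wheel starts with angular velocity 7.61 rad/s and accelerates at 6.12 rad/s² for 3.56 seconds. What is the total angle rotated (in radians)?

θ = ω₀t + ½αt² = 7.61×3.56 + ½×6.12×3.56² = 65.87 rad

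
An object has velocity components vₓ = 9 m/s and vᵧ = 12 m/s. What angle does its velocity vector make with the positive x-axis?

θ = arctan(vᵧ/vₓ) = arctan(12/9) = 53.13°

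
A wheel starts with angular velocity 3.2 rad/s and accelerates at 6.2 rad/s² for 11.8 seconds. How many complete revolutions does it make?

θ = ω₀t + ½αt² = 3.2×11.8 + ½×6.2×11.8² = 469.404 rad
Total revolutions = θ/(2π) = 469.404/(2π) = 74.71
Complete revolutions = ⌊74.71⌋ = 74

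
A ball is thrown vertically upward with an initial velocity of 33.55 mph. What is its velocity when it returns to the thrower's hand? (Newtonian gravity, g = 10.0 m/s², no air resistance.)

By conservation of energy (no air resistance), the ball returns to the throw height with the same speed as launch, but directed downward.
|v_ground| = v₀ = 33.55 mph
v_ground = 33.55 mph (downward)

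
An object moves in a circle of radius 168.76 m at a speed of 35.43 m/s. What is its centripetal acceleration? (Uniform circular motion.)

a_c = v²/r = 35.43²/168.76 = 1255.2849/168.76 = 7.44 m/s²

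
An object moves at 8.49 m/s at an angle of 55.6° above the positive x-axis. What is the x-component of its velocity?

vₓ = v cos(θ) = 8.49 × cos(55.6°) = 4.8 m/s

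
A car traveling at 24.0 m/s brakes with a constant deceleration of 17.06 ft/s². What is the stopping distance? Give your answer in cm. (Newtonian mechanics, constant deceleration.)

a = 17.06 ft/s² × 0.3048 = 5.19989 m/s²
d = v₀² / (2a) = 24.0² / (2 × 5.19989) = 576.0 / 10.3998 = 55.3857 m
d = 55.3857 m / 0.01 = 5539 cm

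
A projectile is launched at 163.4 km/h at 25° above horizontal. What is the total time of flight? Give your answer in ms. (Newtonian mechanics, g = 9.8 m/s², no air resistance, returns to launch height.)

v₀ = 163.4 km/h × 0.2777777777777778 = 45.3889 m/s
T = 2 × v₀ × sin(θ) / g = 2 × 45.3889 × sin(25°) / 9.8 = 2 × 45.3889 × 0.422618 / 9.8 = 3.91473 s
T = 3.91473 s / 0.001 = 3915 ms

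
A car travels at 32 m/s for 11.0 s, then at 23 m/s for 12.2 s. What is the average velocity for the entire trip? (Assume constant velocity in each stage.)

d₁ = v₁t₁ = 32 × 11.0 = 352.0 m
d₂ = v₂t₂ = 23 × 12.2 = 280.6 m
d_total = 632.6 m, t_total = 23.2 s
v_avg = d_total/t_total = 632.6/23.2 = 27.27 m/s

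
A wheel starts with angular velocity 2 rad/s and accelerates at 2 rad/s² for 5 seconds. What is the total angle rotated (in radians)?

θ = ω₀t + ½αt² = 2×5 + ½×2×5² = 35.0 rad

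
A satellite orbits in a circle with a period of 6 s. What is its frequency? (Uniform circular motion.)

f = 1/T = 1/6 = 0.1667 Hz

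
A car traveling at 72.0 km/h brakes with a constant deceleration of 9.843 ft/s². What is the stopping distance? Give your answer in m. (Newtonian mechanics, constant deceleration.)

v₀ = 72.0 km/h × 0.2777777777777778 = 20.0 m/s
a = 9.843 ft/s² × 0.3048 = 3.00015 m/s²
d = v₀² / (2a) = 20.0² / (2 × 3.00015) = 400.0 / 6.0003 = 66.66 m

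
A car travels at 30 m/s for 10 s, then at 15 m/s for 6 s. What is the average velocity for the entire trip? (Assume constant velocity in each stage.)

d₁ = v₁t₁ = 30 × 10 = 300 m
d₂ = v₂t₂ = 15 × 6 = 90 m
d_total = 390 m, t_total = 16 s
v_avg = d_total/t_total = 390/16 = 24.38 m/s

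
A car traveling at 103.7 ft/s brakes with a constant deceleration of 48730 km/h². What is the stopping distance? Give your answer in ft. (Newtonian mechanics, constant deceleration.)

v₀ = 103.7 ft/s × 0.3048 = 31.6078 m/s
a = 48730 km/h² × 7.716049382716049e-05 = 3.76003 m/s²
d = v₀² / (2a) = 31.6078² / (2 × 3.76003) = 999.053 / 7.52006 = 132.852 m
d = 132.852 m / 0.3048 = 435.9 ft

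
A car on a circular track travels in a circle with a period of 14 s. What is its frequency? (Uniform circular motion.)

f = 1/T = 1/14 = 0.0714 Hz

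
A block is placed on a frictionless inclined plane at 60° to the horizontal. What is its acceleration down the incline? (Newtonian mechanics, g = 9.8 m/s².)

a = g sin(θ) = 9.8 × sin(60°) = 9.8 × 0.866 = 8.49 m/s²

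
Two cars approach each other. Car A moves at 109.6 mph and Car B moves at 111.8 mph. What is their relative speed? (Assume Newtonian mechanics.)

v_rel = v_A + v_B = 109.6 + 111.8 = 221.4 mph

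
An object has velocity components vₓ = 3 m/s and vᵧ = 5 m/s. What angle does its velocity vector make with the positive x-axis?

θ = arctan(vᵧ/vₓ) = arctan(5/3) = 59.04°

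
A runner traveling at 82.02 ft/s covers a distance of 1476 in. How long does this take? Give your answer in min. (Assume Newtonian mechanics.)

d = 1476 in × 0.0254 = 37.4904 m
v = 82.02 ft/s × 0.3048 = 24.9997 m/s
t = d / v = 37.4904 / 24.9997 = 1.49963 s
t = 1.49963 s / 60.0 = 0.02499 min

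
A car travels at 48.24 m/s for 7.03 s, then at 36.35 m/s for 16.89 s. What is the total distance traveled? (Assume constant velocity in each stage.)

d₁ = v₁t₁ = 48.24 × 7.03 = 339.1272 m
d₂ = v₂t₂ = 36.35 × 16.89 = 613.9515 m
d_total = 339.1272 + 613.9515 = 953.08 m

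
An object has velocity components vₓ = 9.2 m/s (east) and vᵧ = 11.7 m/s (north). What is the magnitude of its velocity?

|v| = √(vₓ² + vᵧ²) = √(9.2² + 11.7²) = √(221.53) = 14.88 m/s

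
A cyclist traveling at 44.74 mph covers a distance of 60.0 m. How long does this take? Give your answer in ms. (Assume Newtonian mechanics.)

v = 44.74 mph × 0.44704 = 20.0006 m/s
t = d / v = 60.0 / 20.0006 = 2.99991 s
t = 2.99991 s / 0.001 = 3000 ms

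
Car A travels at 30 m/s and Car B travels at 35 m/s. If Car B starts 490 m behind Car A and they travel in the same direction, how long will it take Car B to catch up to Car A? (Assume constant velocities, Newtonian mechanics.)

Relative speed: v_rel = 35 - 30 = 5 m/s
Time to catch: t = d₀/v_rel = 490/5 = 98.0 s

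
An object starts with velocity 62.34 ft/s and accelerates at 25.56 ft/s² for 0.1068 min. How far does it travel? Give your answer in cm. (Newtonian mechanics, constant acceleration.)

v₀ = 62.34 ft/s × 0.3048 = 19.0012 m/s
a = 25.56 ft/s² × 0.3048 = 7.79069 m/s²
t = 0.1068 min × 60.0 = 6.408 s
d = v₀ × t + ½ × a × t² = 19.0012 × 6.408 + 0.5 × 7.79069 × 6.408² = 281.712 m
d = 281.712 m / 0.01 = 28170 cm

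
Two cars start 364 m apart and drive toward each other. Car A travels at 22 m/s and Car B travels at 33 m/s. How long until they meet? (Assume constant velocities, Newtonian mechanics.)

Combined speed: v_combined = 22 + 33 = 55 m/s
Time to meet: t = d/v_combined = 364/55 = 6.62 s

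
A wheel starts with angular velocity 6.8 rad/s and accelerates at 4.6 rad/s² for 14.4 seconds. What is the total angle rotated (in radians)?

θ = ω₀t + ½αt² = 6.8×14.4 + ½×4.6×14.4² = 574.85 rad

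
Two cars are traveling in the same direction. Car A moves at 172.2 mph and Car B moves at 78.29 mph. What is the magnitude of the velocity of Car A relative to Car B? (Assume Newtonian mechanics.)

v_rel = |v_A - v_B| = |172.2 - 78.29| = 93.91 mph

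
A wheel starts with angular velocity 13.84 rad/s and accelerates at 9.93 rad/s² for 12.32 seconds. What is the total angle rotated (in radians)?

θ = ω₀t + ½αt² = 13.84×12.32 + ½×9.93×12.32² = 924.11 rad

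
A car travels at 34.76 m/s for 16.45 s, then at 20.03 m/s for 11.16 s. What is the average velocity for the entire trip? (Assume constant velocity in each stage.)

d₁ = v₁t₁ = 34.76 × 16.45 = 571.802 m
d₂ = v₂t₂ = 20.03 × 11.16 = 223.5348 m
d_total = 795.3368 m, t_total = 27.61 s
v_avg = d_total/t_total = 795.3368/27.61 = 28.81 m/s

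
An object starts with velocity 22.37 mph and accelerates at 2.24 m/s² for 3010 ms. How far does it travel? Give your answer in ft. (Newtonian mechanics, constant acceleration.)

v₀ = 22.37 mph × 0.44704 = 10.0003 m/s
t = 3010 ms × 0.001 = 3.01 s
d = v₀ × t + ½ × a × t² = 10.0003 × 3.01 + 0.5 × 2.24 × 3.01² = 40.2482 m
d = 40.2482 m / 0.3048 = 132.0 ft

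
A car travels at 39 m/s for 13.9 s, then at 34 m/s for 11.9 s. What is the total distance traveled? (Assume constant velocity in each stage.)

d₁ = v₁t₁ = 39 × 13.9 = 542.1 m
d₂ = v₂t₂ = 34 × 11.9 = 404.6 m
d_total = 542.1 + 404.6 = 946.7 m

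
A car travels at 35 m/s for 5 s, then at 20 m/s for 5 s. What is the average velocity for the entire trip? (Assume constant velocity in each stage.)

d₁ = v₁t₁ = 35 × 5 = 175 m
d₂ = v₂t₂ = 20 × 5 = 100 m
d_total = 275 m, t_total = 10 s
v_avg = d_total/t_total = 275/10 = 27.5 m/s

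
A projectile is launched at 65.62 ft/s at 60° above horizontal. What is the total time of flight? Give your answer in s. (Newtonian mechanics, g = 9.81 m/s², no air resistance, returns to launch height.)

v₀ = 65.62 ft/s × 0.3048 = 20.001 m/s
T = 2 × v₀ × sin(θ) / g = 2 × 20.001 × sin(60°) / 9.81 = 2 × 20.001 × 0.866025 / 9.81 = 3.531 s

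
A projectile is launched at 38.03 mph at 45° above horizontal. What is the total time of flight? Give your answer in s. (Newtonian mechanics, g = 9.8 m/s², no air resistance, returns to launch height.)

v₀ = 38.03 mph × 0.44704 = 17.0009 m/s
T = 2 × v₀ × sin(θ) / g = 2 × 17.0009 × sin(45°) / 9.8 = 2 × 17.0009 × 0.707107 / 9.8 = 2.453 s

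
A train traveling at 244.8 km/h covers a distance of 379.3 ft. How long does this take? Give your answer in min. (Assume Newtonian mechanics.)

d = 379.3 ft × 0.3048 = 115.611 m
v = 244.8 km/h × 0.2777777777777778 = 68.0 m/s
t = d / v = 115.611 / 68.0 = 1.70016 s
t = 1.70016 s / 60.0 = 0.02834 min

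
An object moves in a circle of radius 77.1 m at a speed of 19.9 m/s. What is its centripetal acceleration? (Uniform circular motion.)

a_c = v²/r = 19.9²/77.1 = 396.01/77.1 = 5.14 m/s²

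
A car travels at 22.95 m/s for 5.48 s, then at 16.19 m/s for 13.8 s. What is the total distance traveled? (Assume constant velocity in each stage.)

d₁ = v₁t₁ = 22.95 × 5.48 = 125.766 m
d₂ = v₂t₂ = 16.19 × 13.8 = 223.422 m
d_total = 125.766 + 223.422 = 349.19 m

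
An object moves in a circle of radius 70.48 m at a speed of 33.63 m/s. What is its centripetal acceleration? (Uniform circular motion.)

a_c = v²/r = 33.63²/70.48 = 1130.9769/70.48 = 16.05 m/s²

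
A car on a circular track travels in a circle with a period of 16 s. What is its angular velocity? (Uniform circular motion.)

ω = 2π/T = 2π/16 = 0.3927 rad/s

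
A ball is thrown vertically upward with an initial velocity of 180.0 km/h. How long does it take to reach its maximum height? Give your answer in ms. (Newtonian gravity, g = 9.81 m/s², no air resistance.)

v₀ = 180.0 km/h × 0.2777777777777778 = 50.0 m/s
t_up = v₀ / g = 50.0 / 9.81 = 5.09684 s
t_up = 5.09684 s / 0.001 = 5097 ms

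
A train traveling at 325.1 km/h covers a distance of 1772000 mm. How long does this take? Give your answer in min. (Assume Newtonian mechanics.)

d = 1772000 mm × 0.001 = 1772.0 m
v = 325.1 km/h × 0.2777777777777778 = 90.3056 m/s
t = d / v = 1772.0 / 90.3056 = 19.6223 s
t = 19.6223 s / 60.0 = 0.327 min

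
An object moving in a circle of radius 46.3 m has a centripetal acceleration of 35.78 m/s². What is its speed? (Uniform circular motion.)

v = √(a_c × r) = √(35.78 × 46.3) = 40.7 m/s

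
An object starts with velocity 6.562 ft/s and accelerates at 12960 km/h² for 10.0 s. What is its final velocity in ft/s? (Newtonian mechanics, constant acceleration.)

v₀ = 6.562 ft/s × 0.3048 = 2.0001 m/s
a = 12960 km/h² × 7.716049382716049e-05 = 1.0 m/s²
v = v₀ + a × t = 2.0001 + 1.0 × 10.0 = 12.0001 m/s
v = 12.0001 m/s / 0.3048 = 39.37 ft/s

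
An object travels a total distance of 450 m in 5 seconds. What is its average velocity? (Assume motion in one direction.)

v_avg = Δd / Δt = 450 / 5 = 90.0 m/s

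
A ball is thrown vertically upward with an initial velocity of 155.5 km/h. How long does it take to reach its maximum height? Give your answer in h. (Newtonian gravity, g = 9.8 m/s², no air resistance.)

v₀ = 155.5 km/h × 0.2777777777777778 = 43.1944 m/s
t_up = v₀ / g = 43.1944 / 9.8 = 4.40759 s
t_up = 4.40759 s / 3600.0 = 0.001224 h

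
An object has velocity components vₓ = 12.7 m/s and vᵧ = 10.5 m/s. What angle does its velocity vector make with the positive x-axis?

θ = arctan(vᵧ/vₓ) = arctan(10.5/12.7) = 39.58°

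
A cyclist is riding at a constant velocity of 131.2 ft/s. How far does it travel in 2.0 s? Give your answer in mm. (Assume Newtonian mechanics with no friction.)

v = 131.2 ft/s × 0.3048 = 39.9898 m/s
d = v × t = 39.9898 × 2.0 = 79.9796 m
d = 79.9796 m / 0.001 = 79980 mm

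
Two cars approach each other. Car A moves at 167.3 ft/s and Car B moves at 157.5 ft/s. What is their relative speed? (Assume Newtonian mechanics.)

v_rel = v_A + v_B = 167.3 + 157.5 = 324.8 ft/s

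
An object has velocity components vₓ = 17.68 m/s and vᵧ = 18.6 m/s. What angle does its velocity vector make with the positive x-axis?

θ = arctan(vᵧ/vₓ) = arctan(18.6/17.68) = 46.45°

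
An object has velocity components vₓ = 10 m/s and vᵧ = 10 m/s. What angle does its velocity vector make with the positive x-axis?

θ = arctan(vᵧ/vₓ) = arctan(10/10) = 45.0°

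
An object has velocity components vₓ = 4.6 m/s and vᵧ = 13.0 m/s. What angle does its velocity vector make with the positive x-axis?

θ = arctan(vᵧ/vₓ) = arctan(13.0/4.6) = 70.51°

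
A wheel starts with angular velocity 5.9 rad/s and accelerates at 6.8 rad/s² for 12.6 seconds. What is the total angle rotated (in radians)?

θ = ω₀t + ½αt² = 5.9×12.6 + ½×6.8×12.6² = 614.12 rad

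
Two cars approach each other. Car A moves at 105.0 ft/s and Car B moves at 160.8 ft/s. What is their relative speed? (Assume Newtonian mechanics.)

v_rel = v_A + v_B = 105.0 + 160.8 = 265.8 ft/s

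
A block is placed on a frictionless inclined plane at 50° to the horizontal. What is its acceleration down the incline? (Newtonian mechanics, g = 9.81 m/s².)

a = g sin(θ) = 9.81 × sin(50°) = 9.81 × 0.766 = 7.51 m/s²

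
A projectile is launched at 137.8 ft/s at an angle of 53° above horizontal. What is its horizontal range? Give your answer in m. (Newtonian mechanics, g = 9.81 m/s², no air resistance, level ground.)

v₀ = 137.8 ft/s × 0.3048 = 42.0014 m/s
R = v₀² × sin(2θ) / g = 42.0014² × sin(2 × 53°) / 9.81 = 1764.12 × 0.961262 / 9.81 = 172.9 m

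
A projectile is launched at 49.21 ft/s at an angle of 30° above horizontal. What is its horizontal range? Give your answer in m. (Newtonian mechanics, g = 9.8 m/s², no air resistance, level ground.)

v₀ = 49.21 ft/s × 0.3048 = 14.9992 m/s
R = v₀² × sin(2θ) / g = 14.9992² × sin(2 × 30°) / 9.8 = 224.976 × 0.866025 / 9.8 = 19.88 m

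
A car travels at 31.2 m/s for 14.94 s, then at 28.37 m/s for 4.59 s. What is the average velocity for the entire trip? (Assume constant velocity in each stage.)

d₁ = v₁t₁ = 31.2 × 14.94 = 466.128 m
d₂ = v₂t₂ = 28.37 × 4.59 = 130.2183 m
d_total = 596.3463 m, t_total = 19.53 s
v_avg = d_total/t_total = 596.3463/19.53 = 30.53 m/s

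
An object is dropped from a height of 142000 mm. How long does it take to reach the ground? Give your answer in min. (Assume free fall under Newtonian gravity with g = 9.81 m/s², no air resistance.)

h = 142000 mm × 0.001 = 142.0 m
t = √(2h/g) = √(2 × 142.0 / 9.81) = 5.38053 s
t = 5.38053 s / 60.0 = 0.08968 min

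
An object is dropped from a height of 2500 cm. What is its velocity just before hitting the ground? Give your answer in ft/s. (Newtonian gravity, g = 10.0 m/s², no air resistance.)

h = 2500 cm × 0.01 = 25.0 m
v = √(2gh) = √(2 × 10.0 × 25.0) = 22.3607 m/s
v = 22.3607 m/s / 0.3048 = 73.36 ft/s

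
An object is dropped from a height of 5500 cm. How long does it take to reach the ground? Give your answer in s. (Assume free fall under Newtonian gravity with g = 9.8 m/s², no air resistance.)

h = 5500 cm × 0.01 = 55.0 m
t = √(2h/g) = √(2 × 55.0 / 9.8) = 3.35 s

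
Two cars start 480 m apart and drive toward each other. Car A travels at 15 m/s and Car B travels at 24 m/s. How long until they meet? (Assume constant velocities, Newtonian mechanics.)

Combined speed: v_combined = 15 + 24 = 39 m/s
Time to meet: t = d/v_combined = 480/39 = 12.31 s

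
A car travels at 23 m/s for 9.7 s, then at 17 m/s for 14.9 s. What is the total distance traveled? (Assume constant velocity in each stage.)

d₁ = v₁t₁ = 23 × 9.7 = 223.1 m
d₂ = v₂t₂ = 17 × 14.9 = 253.3 m
d_total = 223.1 + 253.3 = 476.4 m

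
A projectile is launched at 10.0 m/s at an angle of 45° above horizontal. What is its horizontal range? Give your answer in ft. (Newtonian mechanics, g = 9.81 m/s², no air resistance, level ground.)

R = v₀² × sin(2θ) / g = 10.0² × sin(2 × 45°) / 9.81 = 100.0 × 1.0 / 9.81 = 10.1937 m
R = 10.1937 m / 0.3048 = 33.44 ft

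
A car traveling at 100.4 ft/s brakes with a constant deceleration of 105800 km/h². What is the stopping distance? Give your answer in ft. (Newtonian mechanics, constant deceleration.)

v₀ = 100.4 ft/s × 0.3048 = 30.6019 m/s
a = 105800 km/h² × 7.716049382716049e-05 = 8.16358 m/s²
d = v₀² / (2a) = 30.6019² / (2 × 8.16358) = 936.476 / 16.3272 = 57.3568 m
d = 57.3568 m / 0.3048 = 188.2 ft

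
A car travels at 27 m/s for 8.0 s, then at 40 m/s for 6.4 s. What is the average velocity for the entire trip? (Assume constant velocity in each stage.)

d₁ = v₁t₁ = 27 × 8.0 = 216.0 m
d₂ = v₂t₂ = 40 × 6.4 = 256.0 m
d_total = 472.0 m, t_total = 14.4 s
v_avg = d_total/t_total = 472.0/14.4 = 32.78 m/s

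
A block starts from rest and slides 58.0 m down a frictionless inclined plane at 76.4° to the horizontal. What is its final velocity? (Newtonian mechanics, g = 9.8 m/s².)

a = g sin(θ) = 9.8 × sin(76.4°) = 9.5252 m/s²
v = √(2ad) = √(2 × 9.5252 × 58.0) = 33.24 m/s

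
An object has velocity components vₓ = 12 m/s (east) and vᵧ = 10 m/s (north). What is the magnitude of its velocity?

|v| = √(vₓ² + vᵧ²) = √(12² + 10²) = √(244) = 15.62 m/s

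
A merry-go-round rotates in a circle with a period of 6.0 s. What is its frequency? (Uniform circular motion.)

f = 1/T = 1/6.0 = 0.1667 Hz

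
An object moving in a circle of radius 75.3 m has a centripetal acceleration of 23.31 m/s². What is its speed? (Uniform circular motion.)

v = √(a_c × r) = √(23.31 × 75.3) = 41.9 m/s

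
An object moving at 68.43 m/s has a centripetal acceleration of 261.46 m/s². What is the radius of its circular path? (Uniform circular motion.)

r = v²/a_c = 68.43²/261.46 = 17.91 m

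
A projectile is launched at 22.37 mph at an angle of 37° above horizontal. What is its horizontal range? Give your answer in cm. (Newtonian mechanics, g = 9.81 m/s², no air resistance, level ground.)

v₀ = 22.37 mph × 0.44704 = 10.0003 m/s
R = v₀² × sin(2θ) / g = 10.0003² × sin(2 × 37°) / 9.81 = 100.006 × 0.961262 / 9.81 = 9.79939 m
R = 9.79939 m / 0.01 = 979.9 cm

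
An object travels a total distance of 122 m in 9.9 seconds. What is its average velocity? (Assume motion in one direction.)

v_avg = Δd / Δt = 122 / 9.9 = 12.32 m/s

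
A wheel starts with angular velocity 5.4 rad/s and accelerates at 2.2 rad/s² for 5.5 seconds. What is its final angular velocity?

ω = ω₀ + αt = 5.4 + 2.2 × 5.5 = 17.5 rad/s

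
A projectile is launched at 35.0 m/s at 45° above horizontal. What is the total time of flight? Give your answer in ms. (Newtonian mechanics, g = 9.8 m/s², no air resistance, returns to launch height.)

T = 2 × v₀ × sin(θ) / g = 2 × 35.0 × sin(45°) / 9.8 = 2 × 35.0 × 0.707107 / 9.8 = 5.05076 s
T = 5.05076 s / 0.001 = 5051 ms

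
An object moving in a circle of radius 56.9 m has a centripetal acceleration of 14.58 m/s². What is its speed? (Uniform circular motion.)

v = √(a_c × r) = √(14.58 × 56.9) = 28.8 m/s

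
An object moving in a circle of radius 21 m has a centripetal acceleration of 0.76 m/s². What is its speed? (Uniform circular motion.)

v = √(a_c × r) = √(0.76 × 21) = 3.99 m/s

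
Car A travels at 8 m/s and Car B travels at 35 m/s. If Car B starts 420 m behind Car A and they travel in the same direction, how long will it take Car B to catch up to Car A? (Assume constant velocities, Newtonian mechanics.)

Relative speed: v_rel = 35 - 8 = 27 m/s
Time to catch: t = d₀/v_rel = 420/27 = 15.56 s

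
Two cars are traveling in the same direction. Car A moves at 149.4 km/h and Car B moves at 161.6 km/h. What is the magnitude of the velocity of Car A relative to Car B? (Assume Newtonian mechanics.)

v_rel = |v_A - v_B| = |149.4 - 161.6| = 12.2 km/h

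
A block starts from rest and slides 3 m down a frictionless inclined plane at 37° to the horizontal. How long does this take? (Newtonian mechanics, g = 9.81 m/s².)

a = g sin(θ) = 9.81 × sin(37°) = 5.9038 m/s²
t = √(2d/a) = √(2 × 3 / 5.9038) = 1.01 s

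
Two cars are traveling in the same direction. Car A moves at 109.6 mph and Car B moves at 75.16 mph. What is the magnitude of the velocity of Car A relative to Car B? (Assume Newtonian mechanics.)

v_rel = |v_A - v_B| = |109.6 - 75.16| = 34.44 mph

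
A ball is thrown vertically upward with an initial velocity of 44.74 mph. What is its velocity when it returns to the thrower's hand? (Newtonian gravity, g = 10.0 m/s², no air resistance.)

By conservation of energy (no air resistance), the ball returns to the throw height with the same speed as launch, but directed downward.
|v_ground| = v₀ = 44.74 mph
v_ground = 44.74 mph (downward)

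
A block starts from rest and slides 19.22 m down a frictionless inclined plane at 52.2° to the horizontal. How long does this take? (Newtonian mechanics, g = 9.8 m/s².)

a = g sin(θ) = 9.8 × sin(52.2°) = 7.7435 m/s²
t = √(2d/a) = √(2 × 19.22 / 7.7435) = 2.23 s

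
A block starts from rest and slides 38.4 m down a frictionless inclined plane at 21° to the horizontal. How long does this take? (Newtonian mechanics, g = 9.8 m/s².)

a = g sin(θ) = 9.8 × sin(21°) = 3.512 m/s²
t = √(2d/a) = √(2 × 38.4 / 3.512) = 4.68 s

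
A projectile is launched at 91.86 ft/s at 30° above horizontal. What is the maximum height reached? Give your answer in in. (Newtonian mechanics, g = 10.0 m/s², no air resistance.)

v₀ = 91.86 ft/s × 0.3048 = 27.9989 m/s
H = v₀² × sin²(θ) / (2g) = 27.9989² × sin(30°)² / (2 × 10.0) = 783.938 × 0.25 / 20.0 = 9.79922 m
H = 9.79922 m / 0.0254 = 385.8 in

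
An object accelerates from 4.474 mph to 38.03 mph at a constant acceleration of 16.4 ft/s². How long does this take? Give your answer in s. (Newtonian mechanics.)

v₀ = 4.474 mph × 0.44704 = 2.00006 m/s
v = 38.03 mph × 0.44704 = 17.0009 m/s
a = 16.4 ft/s² × 0.3048 = 4.99872 m/s²
t = (v - v₀) / a = (17.0009 - 2.00006) / 4.99872 = 3.001 s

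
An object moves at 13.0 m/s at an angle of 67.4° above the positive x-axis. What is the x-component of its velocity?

vₓ = v cos(θ) = 13.0 × cos(67.4°) = 5.0 m/s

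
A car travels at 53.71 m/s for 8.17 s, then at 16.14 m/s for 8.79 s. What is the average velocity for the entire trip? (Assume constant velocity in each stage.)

d₁ = v₁t₁ = 53.71 × 8.17 = 438.8107 m
d₂ = v₂t₂ = 16.14 × 8.79 = 141.8706 m
d_total = 580.6813 m, t_total = 16.96 s
v_avg = d_total/t_total = 580.6813/16.96 = 34.24 m/s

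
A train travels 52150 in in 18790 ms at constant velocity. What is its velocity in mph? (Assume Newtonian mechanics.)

d = 52150 in × 0.0254 = 1324.61 m
t = 18790 ms × 0.001 = 18.79 s
v = d / t = 1324.61 / 18.79 = 70.4955 m/s
v = 70.4955 m/s / 0.44704 = 157.7 mph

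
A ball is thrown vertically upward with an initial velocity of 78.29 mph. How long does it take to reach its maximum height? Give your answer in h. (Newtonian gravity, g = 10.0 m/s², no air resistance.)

v₀ = 78.29 mph × 0.44704 = 34.9988 m/s
t_up = v₀ / g = 34.9988 / 10.0 = 3.49988 s
t_up = 3.49988 s / 3600.0 = 0.0009722 h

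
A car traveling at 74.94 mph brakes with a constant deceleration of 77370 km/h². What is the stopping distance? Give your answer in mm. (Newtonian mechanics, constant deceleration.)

v₀ = 74.94 mph × 0.44704 = 33.5012 m/s
a = 77370 km/h² × 7.716049382716049e-05 = 5.96991 m/s²
d = v₀² / (2a) = 33.5012² / (2 × 5.96991) = 1122.33 / 11.9398 = 93.9991 m
d = 93.9991 m / 0.001 = 94000 mm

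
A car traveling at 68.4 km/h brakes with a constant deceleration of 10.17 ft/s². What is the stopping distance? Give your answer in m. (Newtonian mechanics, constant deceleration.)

v₀ = 68.4 km/h × 0.2777777777777778 = 19.0 m/s
a = 10.17 ft/s² × 0.3048 = 3.09982 m/s²
d = v₀² / (2a) = 19.0² / (2 × 3.09982) = 361.0 / 6.19964 = 58.23 m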